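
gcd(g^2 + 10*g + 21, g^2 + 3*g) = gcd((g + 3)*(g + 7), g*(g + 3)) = g + 3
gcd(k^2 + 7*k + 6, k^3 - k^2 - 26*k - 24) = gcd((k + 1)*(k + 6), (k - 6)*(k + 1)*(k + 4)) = k + 1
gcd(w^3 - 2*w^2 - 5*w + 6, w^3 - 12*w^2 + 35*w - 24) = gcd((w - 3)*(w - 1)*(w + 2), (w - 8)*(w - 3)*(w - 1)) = w^2 - 4*w + 3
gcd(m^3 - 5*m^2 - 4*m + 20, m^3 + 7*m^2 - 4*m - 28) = m^2 - 4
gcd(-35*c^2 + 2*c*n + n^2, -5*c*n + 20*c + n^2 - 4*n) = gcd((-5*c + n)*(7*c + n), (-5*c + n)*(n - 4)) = 5*c - n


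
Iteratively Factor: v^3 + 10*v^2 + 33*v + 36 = (v + 3)*(v^2 + 7*v + 12) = (v + 3)^2*(v + 4)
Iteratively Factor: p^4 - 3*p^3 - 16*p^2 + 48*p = (p - 3)*(p^3 - 16*p) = (p - 4)*(p - 3)*(p^2 + 4*p) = p*(p - 4)*(p - 3)*(p + 4)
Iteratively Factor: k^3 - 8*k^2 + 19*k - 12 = (k - 1)*(k^2 - 7*k + 12) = (k - 4)*(k - 1)*(k - 3)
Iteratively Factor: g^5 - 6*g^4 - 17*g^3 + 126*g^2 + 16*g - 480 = (g - 5)*(g^4 - g^3 - 22*g^2 + 16*g + 96) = (g - 5)*(g + 2)*(g^3 - 3*g^2 - 16*g + 48) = (g - 5)*(g - 4)*(g + 2)*(g^2 + g - 12) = (g - 5)*(g - 4)*(g + 2)*(g + 4)*(g - 3)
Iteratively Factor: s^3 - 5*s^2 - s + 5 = (s - 1)*(s^2 - 4*s - 5) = (s - 5)*(s - 1)*(s + 1)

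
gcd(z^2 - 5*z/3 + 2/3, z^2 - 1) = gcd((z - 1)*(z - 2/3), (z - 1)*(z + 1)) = z - 1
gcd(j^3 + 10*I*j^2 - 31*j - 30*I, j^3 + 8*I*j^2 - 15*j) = j^2 + 8*I*j - 15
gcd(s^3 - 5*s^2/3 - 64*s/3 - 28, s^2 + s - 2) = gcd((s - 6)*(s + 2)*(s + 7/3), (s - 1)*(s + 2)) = s + 2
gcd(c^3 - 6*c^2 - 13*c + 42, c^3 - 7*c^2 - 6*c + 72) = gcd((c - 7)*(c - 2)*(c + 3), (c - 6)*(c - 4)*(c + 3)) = c + 3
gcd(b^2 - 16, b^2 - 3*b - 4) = b - 4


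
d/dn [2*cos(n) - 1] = -2*sin(n)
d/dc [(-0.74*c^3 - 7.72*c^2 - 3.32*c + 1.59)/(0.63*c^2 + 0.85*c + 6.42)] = (-0.4662*c^4 - 1.258*c^3 - 18.7228*c^2 - 101.1282*c - 22.6659)/(0.3969*c^4 + 1.071*c^3 + 8.8117*c^2 + 10.914*c + 41.2164)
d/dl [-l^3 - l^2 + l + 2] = -3*l^2 - 2*l + 1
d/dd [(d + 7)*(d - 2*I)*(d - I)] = 3*d^2 + d*(14 - 6*I) - 2 - 21*I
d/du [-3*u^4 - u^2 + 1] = -12*u^3 - 2*u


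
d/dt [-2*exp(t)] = -2*exp(t)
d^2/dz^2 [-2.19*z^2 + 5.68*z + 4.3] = -4.38000000000000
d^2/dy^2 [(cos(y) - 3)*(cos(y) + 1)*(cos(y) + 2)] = (9*sin(y)^2 + 4)*cos(y)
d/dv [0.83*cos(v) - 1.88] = -0.83*sin(v)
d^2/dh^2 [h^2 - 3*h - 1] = 2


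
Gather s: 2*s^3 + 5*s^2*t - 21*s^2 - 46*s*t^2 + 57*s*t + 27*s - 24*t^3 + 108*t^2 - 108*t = 2*s^3 + s^2*(5*t - 21) + s*(-46*t^2 + 57*t + 27) - 24*t^3 + 108*t^2 - 108*t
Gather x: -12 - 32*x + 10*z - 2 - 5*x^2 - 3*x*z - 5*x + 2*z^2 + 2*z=-5*x^2 + x*(-3*z - 37) + 2*z^2 + 12*z - 14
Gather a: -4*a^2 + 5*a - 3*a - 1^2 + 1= -4*a^2 + 2*a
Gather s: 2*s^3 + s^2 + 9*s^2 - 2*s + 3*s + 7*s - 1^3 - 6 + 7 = 2*s^3 + 10*s^2 + 8*s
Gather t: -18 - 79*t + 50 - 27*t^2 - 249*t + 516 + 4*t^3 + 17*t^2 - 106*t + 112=4*t^3 - 10*t^2 - 434*t + 660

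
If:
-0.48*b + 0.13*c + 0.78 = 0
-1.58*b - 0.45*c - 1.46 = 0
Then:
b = 0.38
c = -4.59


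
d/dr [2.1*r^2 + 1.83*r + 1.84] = 4.2*r + 1.83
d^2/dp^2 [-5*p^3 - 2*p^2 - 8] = -30*p - 4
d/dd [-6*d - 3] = -6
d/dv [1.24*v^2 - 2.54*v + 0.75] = 2.48*v - 2.54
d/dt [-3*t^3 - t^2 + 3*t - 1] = -9*t^2 - 2*t + 3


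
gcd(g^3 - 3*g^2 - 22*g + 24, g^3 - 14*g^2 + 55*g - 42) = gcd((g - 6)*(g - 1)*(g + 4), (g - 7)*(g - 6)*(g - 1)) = g^2 - 7*g + 6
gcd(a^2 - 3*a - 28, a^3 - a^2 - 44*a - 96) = a + 4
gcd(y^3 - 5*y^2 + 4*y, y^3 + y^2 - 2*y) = y^2 - y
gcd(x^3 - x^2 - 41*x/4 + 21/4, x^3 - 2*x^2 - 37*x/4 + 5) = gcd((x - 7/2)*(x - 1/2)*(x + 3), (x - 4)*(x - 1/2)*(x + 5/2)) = x - 1/2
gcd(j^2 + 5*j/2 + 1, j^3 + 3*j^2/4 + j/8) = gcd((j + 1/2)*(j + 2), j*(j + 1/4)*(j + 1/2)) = j + 1/2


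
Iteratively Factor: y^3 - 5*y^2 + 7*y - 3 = (y - 3)*(y^2 - 2*y + 1) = (y - 3)*(y - 1)*(y - 1)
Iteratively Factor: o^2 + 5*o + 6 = (o + 3)*(o + 2)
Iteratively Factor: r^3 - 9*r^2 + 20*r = (r)*(r^2 - 9*r + 20) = r*(r - 5)*(r - 4)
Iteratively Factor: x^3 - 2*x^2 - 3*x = (x + 1)*(x^2 - 3*x) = x*(x + 1)*(x - 3)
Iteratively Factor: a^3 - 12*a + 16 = (a + 4)*(a^2 - 4*a + 4) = (a - 2)*(a + 4)*(a - 2)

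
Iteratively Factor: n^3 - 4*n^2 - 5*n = (n + 1)*(n^2 - 5*n) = (n - 5)*(n + 1)*(n)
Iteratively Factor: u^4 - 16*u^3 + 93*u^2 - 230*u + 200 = (u - 2)*(u^3 - 14*u^2 + 65*u - 100) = (u - 5)*(u - 2)*(u^2 - 9*u + 20) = (u - 5)^2*(u - 2)*(u - 4)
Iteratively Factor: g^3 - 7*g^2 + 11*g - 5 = (g - 1)*(g^2 - 6*g + 5) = (g - 5)*(g - 1)*(g - 1)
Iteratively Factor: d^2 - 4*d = (d)*(d - 4)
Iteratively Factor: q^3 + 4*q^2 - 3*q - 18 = (q + 3)*(q^2 + q - 6) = (q + 3)^2*(q - 2)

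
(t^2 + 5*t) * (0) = 0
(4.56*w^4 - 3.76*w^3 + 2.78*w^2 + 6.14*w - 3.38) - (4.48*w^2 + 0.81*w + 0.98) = 4.56*w^4 - 3.76*w^3 - 1.7*w^2 + 5.33*w - 4.36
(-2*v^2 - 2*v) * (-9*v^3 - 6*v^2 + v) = 18*v^5 + 30*v^4 + 10*v^3 - 2*v^2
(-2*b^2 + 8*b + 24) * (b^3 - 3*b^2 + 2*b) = -2*b^5 + 14*b^4 - 4*b^3 - 56*b^2 + 48*b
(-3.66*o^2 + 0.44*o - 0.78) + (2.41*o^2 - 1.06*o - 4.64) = -1.25*o^2 - 0.62*o - 5.42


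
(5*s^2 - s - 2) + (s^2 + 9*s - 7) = 6*s^2 + 8*s - 9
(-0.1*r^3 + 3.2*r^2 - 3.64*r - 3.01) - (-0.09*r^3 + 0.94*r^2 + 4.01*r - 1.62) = -0.01*r^3 + 2.26*r^2 - 7.65*r - 1.39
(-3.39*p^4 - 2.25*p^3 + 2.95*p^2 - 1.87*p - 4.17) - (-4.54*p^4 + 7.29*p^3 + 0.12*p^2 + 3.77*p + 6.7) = 1.15*p^4 - 9.54*p^3 + 2.83*p^2 - 5.64*p - 10.87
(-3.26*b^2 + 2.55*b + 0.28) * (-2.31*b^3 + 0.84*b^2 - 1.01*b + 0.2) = 7.5306*b^5 - 8.6289*b^4 + 4.7878*b^3 - 2.9923*b^2 + 0.2272*b + 0.056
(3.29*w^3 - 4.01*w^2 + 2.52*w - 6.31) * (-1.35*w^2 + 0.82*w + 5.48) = -4.4415*w^5 + 8.1113*w^4 + 11.339*w^3 - 11.3899*w^2 + 8.6354*w - 34.5788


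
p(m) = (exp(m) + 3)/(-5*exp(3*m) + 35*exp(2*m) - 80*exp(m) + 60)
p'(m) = (exp(m) + 3)*(15*exp(3*m) - 70*exp(2*m) + 80*exp(m))/(-5*exp(3*m) + 35*exp(2*m) - 80*exp(m) + 60)^2 + exp(m)/(-5*exp(3*m) + 35*exp(2*m) - 80*exp(m) + 60)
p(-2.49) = 0.06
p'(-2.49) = 0.01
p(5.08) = -0.00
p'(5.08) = 0.00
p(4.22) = -0.00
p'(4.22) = 0.00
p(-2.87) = 0.06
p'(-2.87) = 0.01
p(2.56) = -0.00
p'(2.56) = 0.01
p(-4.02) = 0.05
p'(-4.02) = 0.00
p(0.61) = 32.79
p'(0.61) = 820.86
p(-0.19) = 0.26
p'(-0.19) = 0.51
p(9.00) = 0.00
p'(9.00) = 0.00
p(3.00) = 0.00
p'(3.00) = 0.00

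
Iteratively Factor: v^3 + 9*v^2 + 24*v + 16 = (v + 4)*(v^2 + 5*v + 4) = (v + 1)*(v + 4)*(v + 4)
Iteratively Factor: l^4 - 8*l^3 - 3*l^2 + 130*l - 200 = (l - 5)*(l^3 - 3*l^2 - 18*l + 40) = (l - 5)*(l - 2)*(l^2 - l - 20) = (l - 5)*(l - 2)*(l + 4)*(l - 5)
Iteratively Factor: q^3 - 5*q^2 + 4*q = (q - 1)*(q^2 - 4*q) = q*(q - 1)*(q - 4)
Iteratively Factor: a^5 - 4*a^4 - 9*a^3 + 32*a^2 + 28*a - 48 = (a + 2)*(a^4 - 6*a^3 + 3*a^2 + 26*a - 24) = (a + 2)^2*(a^3 - 8*a^2 + 19*a - 12) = (a - 4)*(a + 2)^2*(a^2 - 4*a + 3) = (a - 4)*(a - 1)*(a + 2)^2*(a - 3)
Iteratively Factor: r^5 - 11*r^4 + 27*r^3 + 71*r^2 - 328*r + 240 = (r - 4)*(r^4 - 7*r^3 - r^2 + 67*r - 60) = (r - 4)^2*(r^3 - 3*r^2 - 13*r + 15) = (r - 4)^2*(r - 1)*(r^2 - 2*r - 15) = (r - 5)*(r - 4)^2*(r - 1)*(r + 3)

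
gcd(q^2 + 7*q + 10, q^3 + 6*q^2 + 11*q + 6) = q + 2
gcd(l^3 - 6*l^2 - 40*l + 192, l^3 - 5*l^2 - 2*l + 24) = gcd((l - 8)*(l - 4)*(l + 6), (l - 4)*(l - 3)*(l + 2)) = l - 4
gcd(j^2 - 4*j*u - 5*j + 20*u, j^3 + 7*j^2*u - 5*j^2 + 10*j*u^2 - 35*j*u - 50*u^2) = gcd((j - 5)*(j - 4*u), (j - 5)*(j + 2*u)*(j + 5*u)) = j - 5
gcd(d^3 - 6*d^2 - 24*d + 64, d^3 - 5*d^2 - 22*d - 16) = d - 8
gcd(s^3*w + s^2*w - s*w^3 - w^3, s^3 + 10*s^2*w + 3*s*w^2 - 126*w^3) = 1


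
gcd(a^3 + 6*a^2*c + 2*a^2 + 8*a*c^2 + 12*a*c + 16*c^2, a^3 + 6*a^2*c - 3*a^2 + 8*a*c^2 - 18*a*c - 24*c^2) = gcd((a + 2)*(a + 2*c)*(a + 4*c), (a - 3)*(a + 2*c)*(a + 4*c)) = a^2 + 6*a*c + 8*c^2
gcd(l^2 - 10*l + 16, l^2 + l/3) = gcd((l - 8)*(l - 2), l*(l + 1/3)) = 1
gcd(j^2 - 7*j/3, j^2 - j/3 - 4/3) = 1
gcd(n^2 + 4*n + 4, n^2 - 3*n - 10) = n + 2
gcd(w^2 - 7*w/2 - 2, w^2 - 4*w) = w - 4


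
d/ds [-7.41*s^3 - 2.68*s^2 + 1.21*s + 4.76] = -22.23*s^2 - 5.36*s + 1.21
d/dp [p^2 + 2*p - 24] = 2*p + 2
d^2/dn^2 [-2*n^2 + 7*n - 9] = -4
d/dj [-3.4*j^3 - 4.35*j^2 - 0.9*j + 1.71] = -10.2*j^2 - 8.7*j - 0.9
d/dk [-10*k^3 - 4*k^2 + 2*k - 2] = -30*k^2 - 8*k + 2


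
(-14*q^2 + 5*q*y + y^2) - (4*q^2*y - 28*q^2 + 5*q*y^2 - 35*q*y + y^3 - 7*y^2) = -4*q^2*y + 14*q^2 - 5*q*y^2 + 40*q*y - y^3 + 8*y^2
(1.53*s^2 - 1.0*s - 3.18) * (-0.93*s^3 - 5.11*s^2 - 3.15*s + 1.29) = -1.4229*s^5 - 6.8883*s^4 + 3.2479*s^3 + 21.3735*s^2 + 8.727*s - 4.1022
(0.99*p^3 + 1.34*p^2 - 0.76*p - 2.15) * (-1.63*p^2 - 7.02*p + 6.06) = -1.6137*p^5 - 9.134*p^4 - 2.1686*p^3 + 16.9601*p^2 + 10.4874*p - 13.029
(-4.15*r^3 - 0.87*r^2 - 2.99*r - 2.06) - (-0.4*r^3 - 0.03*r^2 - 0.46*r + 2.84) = -3.75*r^3 - 0.84*r^2 - 2.53*r - 4.9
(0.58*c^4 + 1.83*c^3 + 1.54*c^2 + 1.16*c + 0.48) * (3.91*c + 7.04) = 2.2678*c^5 + 11.2385*c^4 + 18.9046*c^3 + 15.3772*c^2 + 10.0432*c + 3.3792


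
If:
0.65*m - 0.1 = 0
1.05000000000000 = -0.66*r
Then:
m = 0.15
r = -1.59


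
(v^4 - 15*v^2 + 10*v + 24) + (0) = v^4 - 15*v^2 + 10*v + 24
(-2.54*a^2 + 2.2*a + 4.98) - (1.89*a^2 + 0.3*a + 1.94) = -4.43*a^2 + 1.9*a + 3.04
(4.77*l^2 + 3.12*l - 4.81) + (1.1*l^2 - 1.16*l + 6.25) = 5.87*l^2 + 1.96*l + 1.44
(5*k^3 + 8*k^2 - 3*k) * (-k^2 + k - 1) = -5*k^5 - 3*k^4 + 6*k^3 - 11*k^2 + 3*k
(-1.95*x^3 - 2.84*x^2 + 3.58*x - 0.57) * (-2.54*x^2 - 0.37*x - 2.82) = 4.953*x^5 + 7.9351*x^4 - 2.5434*x^3 + 8.132*x^2 - 9.8847*x + 1.6074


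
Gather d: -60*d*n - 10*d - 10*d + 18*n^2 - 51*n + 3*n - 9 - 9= d*(-60*n - 20) + 18*n^2 - 48*n - 18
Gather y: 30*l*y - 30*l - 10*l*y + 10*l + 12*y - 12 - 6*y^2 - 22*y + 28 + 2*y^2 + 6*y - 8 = -20*l - 4*y^2 + y*(20*l - 4) + 8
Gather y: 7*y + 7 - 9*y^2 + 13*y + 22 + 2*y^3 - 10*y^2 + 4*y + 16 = 2*y^3 - 19*y^2 + 24*y + 45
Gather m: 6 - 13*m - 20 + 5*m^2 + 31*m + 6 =5*m^2 + 18*m - 8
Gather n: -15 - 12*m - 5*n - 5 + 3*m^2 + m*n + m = 3*m^2 - 11*m + n*(m - 5) - 20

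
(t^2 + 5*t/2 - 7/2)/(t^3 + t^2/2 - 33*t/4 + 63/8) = 4*(t - 1)/(4*t^2 - 12*t + 9)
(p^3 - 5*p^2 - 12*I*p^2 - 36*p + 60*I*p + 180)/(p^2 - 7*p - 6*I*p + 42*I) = (p^2 - p*(5 + 6*I) + 30*I)/(p - 7)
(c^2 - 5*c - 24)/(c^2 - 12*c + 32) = (c + 3)/(c - 4)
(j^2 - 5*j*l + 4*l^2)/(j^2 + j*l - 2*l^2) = (j - 4*l)/(j + 2*l)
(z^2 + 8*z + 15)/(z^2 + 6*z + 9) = (z + 5)/(z + 3)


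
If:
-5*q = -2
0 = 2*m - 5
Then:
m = 5/2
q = 2/5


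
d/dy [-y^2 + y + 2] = 1 - 2*y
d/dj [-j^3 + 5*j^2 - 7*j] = -3*j^2 + 10*j - 7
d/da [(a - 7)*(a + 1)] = 2*a - 6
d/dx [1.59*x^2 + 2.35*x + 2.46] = 3.18*x + 2.35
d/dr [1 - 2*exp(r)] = -2*exp(r)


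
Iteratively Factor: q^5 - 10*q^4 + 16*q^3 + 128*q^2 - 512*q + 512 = (q + 4)*(q^4 - 14*q^3 + 72*q^2 - 160*q + 128) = (q - 4)*(q + 4)*(q^3 - 10*q^2 + 32*q - 32) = (q - 4)^2*(q + 4)*(q^2 - 6*q + 8) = (q - 4)^2*(q - 2)*(q + 4)*(q - 4)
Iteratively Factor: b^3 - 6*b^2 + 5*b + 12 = (b - 3)*(b^2 - 3*b - 4) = (b - 4)*(b - 3)*(b + 1)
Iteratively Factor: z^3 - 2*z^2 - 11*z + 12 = (z - 1)*(z^2 - z - 12) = (z - 4)*(z - 1)*(z + 3)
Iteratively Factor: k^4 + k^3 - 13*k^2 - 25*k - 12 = (k - 4)*(k^3 + 5*k^2 + 7*k + 3) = (k - 4)*(k + 1)*(k^2 + 4*k + 3) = (k - 4)*(k + 1)*(k + 3)*(k + 1)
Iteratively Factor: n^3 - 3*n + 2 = (n + 2)*(n^2 - 2*n + 1) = (n - 1)*(n + 2)*(n - 1)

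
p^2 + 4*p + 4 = (p + 2)^2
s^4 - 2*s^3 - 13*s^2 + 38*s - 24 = (s - 3)*(s - 2)*(s - 1)*(s + 4)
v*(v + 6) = v^2 + 6*v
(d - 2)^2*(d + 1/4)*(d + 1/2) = d^4 - 13*d^3/4 + 9*d^2/8 + 5*d/2 + 1/2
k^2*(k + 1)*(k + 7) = k^4 + 8*k^3 + 7*k^2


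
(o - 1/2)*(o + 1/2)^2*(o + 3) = o^4 + 7*o^3/2 + 5*o^2/4 - 7*o/8 - 3/8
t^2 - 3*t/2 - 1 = (t - 2)*(t + 1/2)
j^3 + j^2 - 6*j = j*(j - 2)*(j + 3)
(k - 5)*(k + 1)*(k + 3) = k^3 - k^2 - 17*k - 15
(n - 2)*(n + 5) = n^2 + 3*n - 10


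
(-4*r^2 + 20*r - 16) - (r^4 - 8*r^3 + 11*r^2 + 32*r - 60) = -r^4 + 8*r^3 - 15*r^2 - 12*r + 44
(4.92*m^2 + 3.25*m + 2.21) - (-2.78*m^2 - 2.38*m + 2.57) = 7.7*m^2 + 5.63*m - 0.36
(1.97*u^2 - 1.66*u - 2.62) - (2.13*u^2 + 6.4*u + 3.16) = -0.16*u^2 - 8.06*u - 5.78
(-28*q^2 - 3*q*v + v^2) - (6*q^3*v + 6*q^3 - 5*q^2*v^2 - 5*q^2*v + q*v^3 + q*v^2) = -6*q^3*v - 6*q^3 + 5*q^2*v^2 + 5*q^2*v - 28*q^2 - q*v^3 - q*v^2 - 3*q*v + v^2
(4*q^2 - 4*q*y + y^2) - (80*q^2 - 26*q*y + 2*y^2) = -76*q^2 + 22*q*y - y^2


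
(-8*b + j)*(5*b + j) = -40*b^2 - 3*b*j + j^2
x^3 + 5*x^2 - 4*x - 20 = (x - 2)*(x + 2)*(x + 5)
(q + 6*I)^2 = q^2 + 12*I*q - 36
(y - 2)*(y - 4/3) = y^2 - 10*y/3 + 8/3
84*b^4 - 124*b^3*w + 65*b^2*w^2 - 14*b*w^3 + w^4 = (-7*b + w)*(-3*b + w)*(-2*b + w)^2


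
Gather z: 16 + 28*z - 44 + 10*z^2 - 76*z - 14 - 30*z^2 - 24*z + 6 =-20*z^2 - 72*z - 36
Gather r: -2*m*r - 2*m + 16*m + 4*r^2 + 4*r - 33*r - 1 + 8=14*m + 4*r^2 + r*(-2*m - 29) + 7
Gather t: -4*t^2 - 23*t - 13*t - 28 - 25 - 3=-4*t^2 - 36*t - 56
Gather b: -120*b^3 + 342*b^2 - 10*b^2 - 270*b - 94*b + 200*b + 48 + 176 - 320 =-120*b^3 + 332*b^2 - 164*b - 96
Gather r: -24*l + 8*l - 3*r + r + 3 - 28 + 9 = -16*l - 2*r - 16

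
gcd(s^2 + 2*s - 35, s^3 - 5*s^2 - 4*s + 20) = s - 5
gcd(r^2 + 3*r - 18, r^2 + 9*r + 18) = r + 6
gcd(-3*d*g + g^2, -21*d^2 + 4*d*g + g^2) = 3*d - g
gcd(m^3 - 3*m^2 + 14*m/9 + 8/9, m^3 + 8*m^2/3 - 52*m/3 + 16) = m^2 - 10*m/3 + 8/3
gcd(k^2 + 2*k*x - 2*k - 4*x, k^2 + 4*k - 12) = k - 2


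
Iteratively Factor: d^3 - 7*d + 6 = (d - 1)*(d^2 + d - 6) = (d - 1)*(d + 3)*(d - 2)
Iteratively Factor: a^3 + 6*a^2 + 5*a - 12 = (a - 1)*(a^2 + 7*a + 12) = (a - 1)*(a + 4)*(a + 3)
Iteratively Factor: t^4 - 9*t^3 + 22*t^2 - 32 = (t - 4)*(t^3 - 5*t^2 + 2*t + 8) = (t - 4)^2*(t^2 - t - 2) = (t - 4)^2*(t - 2)*(t + 1)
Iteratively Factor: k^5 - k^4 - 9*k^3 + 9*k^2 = (k + 3)*(k^4 - 4*k^3 + 3*k^2) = (k - 1)*(k + 3)*(k^3 - 3*k^2) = k*(k - 1)*(k + 3)*(k^2 - 3*k) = k*(k - 3)*(k - 1)*(k + 3)*(k)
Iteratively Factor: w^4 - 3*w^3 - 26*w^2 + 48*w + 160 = (w + 2)*(w^3 - 5*w^2 - 16*w + 80) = (w + 2)*(w + 4)*(w^2 - 9*w + 20) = (w - 4)*(w + 2)*(w + 4)*(w - 5)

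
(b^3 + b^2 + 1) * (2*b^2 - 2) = 2*b^5 + 2*b^4 - 2*b^3 - 2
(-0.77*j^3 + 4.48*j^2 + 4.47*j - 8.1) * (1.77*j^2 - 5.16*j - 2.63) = -1.3629*j^5 + 11.9028*j^4 - 13.1798*j^3 - 49.1846*j^2 + 30.0399*j + 21.303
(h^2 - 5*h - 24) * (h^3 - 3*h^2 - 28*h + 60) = h^5 - 8*h^4 - 37*h^3 + 272*h^2 + 372*h - 1440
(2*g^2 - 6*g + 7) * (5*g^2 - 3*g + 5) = 10*g^4 - 36*g^3 + 63*g^2 - 51*g + 35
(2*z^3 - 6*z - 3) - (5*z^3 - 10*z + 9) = -3*z^3 + 4*z - 12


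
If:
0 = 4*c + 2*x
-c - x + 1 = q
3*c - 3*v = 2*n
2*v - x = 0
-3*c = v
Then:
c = 0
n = 0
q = 1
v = 0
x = 0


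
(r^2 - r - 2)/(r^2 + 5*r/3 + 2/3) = 3*(r - 2)/(3*r + 2)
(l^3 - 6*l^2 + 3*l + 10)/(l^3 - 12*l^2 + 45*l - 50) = (l + 1)/(l - 5)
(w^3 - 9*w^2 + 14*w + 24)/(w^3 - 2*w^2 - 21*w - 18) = (w - 4)/(w + 3)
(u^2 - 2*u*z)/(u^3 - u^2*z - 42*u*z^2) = (-u + 2*z)/(-u^2 + u*z + 42*z^2)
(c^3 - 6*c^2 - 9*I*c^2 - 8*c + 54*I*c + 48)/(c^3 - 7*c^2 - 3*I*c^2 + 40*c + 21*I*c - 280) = (c^2 - c*(6 + I) + 6*I)/(c^2 + c*(-7 + 5*I) - 35*I)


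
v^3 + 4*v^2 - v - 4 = (v - 1)*(v + 1)*(v + 4)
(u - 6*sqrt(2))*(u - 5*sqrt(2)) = u^2 - 11*sqrt(2)*u + 60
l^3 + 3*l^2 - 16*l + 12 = (l - 2)*(l - 1)*(l + 6)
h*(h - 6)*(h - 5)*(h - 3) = h^4 - 14*h^3 + 63*h^2 - 90*h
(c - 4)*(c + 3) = c^2 - c - 12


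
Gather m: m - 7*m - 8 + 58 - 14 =36 - 6*m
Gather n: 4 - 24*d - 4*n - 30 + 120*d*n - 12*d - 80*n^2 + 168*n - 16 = -36*d - 80*n^2 + n*(120*d + 164) - 42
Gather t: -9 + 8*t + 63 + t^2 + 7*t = t^2 + 15*t + 54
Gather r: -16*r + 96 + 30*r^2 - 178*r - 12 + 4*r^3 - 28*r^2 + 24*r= 4*r^3 + 2*r^2 - 170*r + 84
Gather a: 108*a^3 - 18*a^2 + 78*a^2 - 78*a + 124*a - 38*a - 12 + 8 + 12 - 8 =108*a^3 + 60*a^2 + 8*a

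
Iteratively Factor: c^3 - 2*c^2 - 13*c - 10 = (c + 1)*(c^2 - 3*c - 10) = (c + 1)*(c + 2)*(c - 5)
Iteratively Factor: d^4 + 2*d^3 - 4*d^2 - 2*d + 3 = (d + 1)*(d^3 + d^2 - 5*d + 3) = (d - 1)*(d + 1)*(d^2 + 2*d - 3) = (d - 1)^2*(d + 1)*(d + 3)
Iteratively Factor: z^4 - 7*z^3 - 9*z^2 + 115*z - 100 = (z + 4)*(z^3 - 11*z^2 + 35*z - 25) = (z - 5)*(z + 4)*(z^2 - 6*z + 5) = (z - 5)*(z - 1)*(z + 4)*(z - 5)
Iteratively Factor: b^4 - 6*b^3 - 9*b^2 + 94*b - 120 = (b + 4)*(b^3 - 10*b^2 + 31*b - 30) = (b - 5)*(b + 4)*(b^2 - 5*b + 6) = (b - 5)*(b - 3)*(b + 4)*(b - 2)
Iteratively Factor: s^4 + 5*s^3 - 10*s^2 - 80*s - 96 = (s - 4)*(s^3 + 9*s^2 + 26*s + 24) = (s - 4)*(s + 3)*(s^2 + 6*s + 8) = (s - 4)*(s + 2)*(s + 3)*(s + 4)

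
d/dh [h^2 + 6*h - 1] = 2*h + 6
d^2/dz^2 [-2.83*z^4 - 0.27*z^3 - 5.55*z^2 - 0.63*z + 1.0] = -33.96*z^2 - 1.62*z - 11.1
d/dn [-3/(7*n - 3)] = 21/(7*n - 3)^2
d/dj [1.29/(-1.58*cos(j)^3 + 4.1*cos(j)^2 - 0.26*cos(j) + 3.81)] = (-6.1146*cos(j)^2 + 10.578*cos(j) - 0.3354)*sin(j)/(1.58*cos(j)^3 - 4.1*cos(j)^2 + 0.26*cos(j) - 3.81)^2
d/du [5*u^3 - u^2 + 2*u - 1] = 15*u^2 - 2*u + 2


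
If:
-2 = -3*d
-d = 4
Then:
No Solution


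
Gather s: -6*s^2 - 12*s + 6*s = -6*s^2 - 6*s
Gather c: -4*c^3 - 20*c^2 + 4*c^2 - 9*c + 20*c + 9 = -4*c^3 - 16*c^2 + 11*c + 9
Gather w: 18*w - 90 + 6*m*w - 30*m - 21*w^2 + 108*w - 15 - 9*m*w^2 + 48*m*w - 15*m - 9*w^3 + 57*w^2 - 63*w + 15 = -45*m - 9*w^3 + w^2*(36 - 9*m) + w*(54*m + 63) - 90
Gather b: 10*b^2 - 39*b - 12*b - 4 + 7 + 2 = 10*b^2 - 51*b + 5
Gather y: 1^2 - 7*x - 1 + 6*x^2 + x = 6*x^2 - 6*x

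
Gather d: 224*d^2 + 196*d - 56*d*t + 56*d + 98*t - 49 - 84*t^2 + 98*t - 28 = 224*d^2 + d*(252 - 56*t) - 84*t^2 + 196*t - 77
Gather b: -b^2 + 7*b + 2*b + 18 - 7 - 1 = -b^2 + 9*b + 10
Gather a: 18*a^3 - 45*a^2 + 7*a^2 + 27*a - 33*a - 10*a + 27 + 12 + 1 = 18*a^3 - 38*a^2 - 16*a + 40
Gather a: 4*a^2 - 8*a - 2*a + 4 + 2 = 4*a^2 - 10*a + 6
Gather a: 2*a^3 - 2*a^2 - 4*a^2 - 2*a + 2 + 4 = 2*a^3 - 6*a^2 - 2*a + 6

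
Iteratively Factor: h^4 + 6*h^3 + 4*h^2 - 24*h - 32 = (h + 2)*(h^3 + 4*h^2 - 4*h - 16) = (h + 2)*(h + 4)*(h^2 - 4) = (h + 2)^2*(h + 4)*(h - 2)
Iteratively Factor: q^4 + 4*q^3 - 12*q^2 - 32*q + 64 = (q + 4)*(q^3 - 12*q + 16) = (q - 2)*(q + 4)*(q^2 + 2*q - 8) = (q - 2)*(q + 4)^2*(q - 2)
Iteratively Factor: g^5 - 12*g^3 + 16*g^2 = (g)*(g^4 - 12*g^2 + 16*g) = g*(g + 4)*(g^3 - 4*g^2 + 4*g) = g^2*(g + 4)*(g^2 - 4*g + 4) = g^2*(g - 2)*(g + 4)*(g - 2)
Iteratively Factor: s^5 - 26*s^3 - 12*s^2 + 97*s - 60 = (s - 1)*(s^4 + s^3 - 25*s^2 - 37*s + 60) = (s - 1)*(s + 3)*(s^3 - 2*s^2 - 19*s + 20) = (s - 5)*(s - 1)*(s + 3)*(s^2 + 3*s - 4) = (s - 5)*(s - 1)*(s + 3)*(s + 4)*(s - 1)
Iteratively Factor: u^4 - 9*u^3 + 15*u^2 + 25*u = (u)*(u^3 - 9*u^2 + 15*u + 25) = u*(u - 5)*(u^2 - 4*u - 5) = u*(u - 5)^2*(u + 1)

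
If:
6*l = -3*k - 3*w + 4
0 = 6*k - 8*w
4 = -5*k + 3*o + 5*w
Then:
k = 4*w/3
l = 2/3 - 7*w/6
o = 5*w/9 + 4/3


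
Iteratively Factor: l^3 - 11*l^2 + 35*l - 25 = (l - 1)*(l^2 - 10*l + 25) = (l - 5)*(l - 1)*(l - 5)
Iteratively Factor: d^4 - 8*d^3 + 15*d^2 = (d - 5)*(d^3 - 3*d^2) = d*(d - 5)*(d^2 - 3*d) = d^2*(d - 5)*(d - 3)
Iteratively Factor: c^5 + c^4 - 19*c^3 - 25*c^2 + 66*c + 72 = (c + 3)*(c^4 - 2*c^3 - 13*c^2 + 14*c + 24) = (c - 2)*(c + 3)*(c^3 - 13*c - 12) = (c - 2)*(c + 1)*(c + 3)*(c^2 - c - 12) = (c - 4)*(c - 2)*(c + 1)*(c + 3)*(c + 3)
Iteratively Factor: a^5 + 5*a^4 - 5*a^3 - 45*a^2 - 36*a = (a + 3)*(a^4 + 2*a^3 - 11*a^2 - 12*a) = (a + 3)*(a + 4)*(a^3 - 2*a^2 - 3*a) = a*(a + 3)*(a + 4)*(a^2 - 2*a - 3) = a*(a - 3)*(a + 3)*(a + 4)*(a + 1)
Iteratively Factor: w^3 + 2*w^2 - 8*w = (w + 4)*(w^2 - 2*w) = w*(w + 4)*(w - 2)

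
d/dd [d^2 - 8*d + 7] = 2*d - 8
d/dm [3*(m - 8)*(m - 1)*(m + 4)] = 9*m^2 - 30*m - 84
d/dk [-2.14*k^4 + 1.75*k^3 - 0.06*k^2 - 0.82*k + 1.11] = -8.56*k^3 + 5.25*k^2 - 0.12*k - 0.82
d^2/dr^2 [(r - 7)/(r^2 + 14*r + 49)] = 2*(r - 35)/(r^4 + 28*r^3 + 294*r^2 + 1372*r + 2401)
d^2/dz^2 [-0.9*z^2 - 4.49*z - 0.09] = -1.80000000000000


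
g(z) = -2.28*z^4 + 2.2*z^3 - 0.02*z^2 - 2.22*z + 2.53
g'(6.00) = -1734.78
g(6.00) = -2491.19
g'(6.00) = -1734.78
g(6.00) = -2491.19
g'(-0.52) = 0.87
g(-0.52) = 3.20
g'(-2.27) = 138.56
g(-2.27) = -78.81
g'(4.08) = -511.92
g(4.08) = -489.24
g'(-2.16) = 120.57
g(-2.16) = -64.57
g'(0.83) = -2.92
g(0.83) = 0.85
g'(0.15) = -2.11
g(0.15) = 2.20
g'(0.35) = -1.82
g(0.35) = 1.81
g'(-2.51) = 183.68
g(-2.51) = -117.31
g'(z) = -9.12*z^3 + 6.6*z^2 - 0.04*z - 2.22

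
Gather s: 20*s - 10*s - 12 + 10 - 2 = 10*s - 4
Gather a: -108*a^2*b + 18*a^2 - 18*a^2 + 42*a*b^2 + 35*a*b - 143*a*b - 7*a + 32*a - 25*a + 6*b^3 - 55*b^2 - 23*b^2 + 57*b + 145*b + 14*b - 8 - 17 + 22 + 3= -108*a^2*b + a*(42*b^2 - 108*b) + 6*b^3 - 78*b^2 + 216*b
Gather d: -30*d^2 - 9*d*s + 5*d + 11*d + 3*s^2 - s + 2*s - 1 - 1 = -30*d^2 + d*(16 - 9*s) + 3*s^2 + s - 2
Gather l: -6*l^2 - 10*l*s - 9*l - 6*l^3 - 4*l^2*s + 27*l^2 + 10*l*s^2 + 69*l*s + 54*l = -6*l^3 + l^2*(21 - 4*s) + l*(10*s^2 + 59*s + 45)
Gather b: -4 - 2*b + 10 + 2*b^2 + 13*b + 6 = 2*b^2 + 11*b + 12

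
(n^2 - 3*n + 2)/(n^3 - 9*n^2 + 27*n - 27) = (n^2 - 3*n + 2)/(n^3 - 9*n^2 + 27*n - 27)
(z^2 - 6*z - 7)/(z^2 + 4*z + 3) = (z - 7)/(z + 3)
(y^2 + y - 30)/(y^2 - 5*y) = (y + 6)/y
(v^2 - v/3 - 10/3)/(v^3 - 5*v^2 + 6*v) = (v + 5/3)/(v*(v - 3))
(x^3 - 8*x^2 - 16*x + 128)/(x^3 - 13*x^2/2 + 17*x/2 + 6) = 2*(x^2 - 4*x - 32)/(2*x^2 - 5*x - 3)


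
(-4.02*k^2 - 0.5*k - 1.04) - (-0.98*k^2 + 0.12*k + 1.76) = -3.04*k^2 - 0.62*k - 2.8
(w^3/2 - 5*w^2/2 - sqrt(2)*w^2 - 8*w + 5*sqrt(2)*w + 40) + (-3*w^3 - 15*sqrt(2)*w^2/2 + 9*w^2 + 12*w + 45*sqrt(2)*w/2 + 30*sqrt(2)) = -5*w^3/2 - 17*sqrt(2)*w^2/2 + 13*w^2/2 + 4*w + 55*sqrt(2)*w/2 + 40 + 30*sqrt(2)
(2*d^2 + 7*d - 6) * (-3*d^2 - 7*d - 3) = -6*d^4 - 35*d^3 - 37*d^2 + 21*d + 18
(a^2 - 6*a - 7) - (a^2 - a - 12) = 5 - 5*a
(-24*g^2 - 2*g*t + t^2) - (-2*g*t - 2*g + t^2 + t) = -24*g^2 + 2*g - t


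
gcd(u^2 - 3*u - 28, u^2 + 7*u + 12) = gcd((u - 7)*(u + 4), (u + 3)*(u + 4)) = u + 4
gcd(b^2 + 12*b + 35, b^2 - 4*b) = 1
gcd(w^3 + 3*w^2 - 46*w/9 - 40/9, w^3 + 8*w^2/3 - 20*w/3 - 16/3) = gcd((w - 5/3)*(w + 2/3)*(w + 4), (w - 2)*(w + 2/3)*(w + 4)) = w^2 + 14*w/3 + 8/3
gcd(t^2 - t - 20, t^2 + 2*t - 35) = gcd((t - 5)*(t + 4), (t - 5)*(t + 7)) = t - 5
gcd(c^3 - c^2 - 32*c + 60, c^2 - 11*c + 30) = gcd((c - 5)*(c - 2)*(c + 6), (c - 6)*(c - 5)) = c - 5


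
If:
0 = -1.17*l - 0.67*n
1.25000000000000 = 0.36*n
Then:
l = -1.99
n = 3.47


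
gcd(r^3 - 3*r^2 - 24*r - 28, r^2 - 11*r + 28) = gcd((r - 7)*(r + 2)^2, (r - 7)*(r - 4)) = r - 7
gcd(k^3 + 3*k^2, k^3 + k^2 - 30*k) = k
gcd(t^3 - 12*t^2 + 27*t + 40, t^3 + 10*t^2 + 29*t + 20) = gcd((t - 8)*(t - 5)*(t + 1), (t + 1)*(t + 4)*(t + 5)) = t + 1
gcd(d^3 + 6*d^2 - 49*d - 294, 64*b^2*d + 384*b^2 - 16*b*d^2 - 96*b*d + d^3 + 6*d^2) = d + 6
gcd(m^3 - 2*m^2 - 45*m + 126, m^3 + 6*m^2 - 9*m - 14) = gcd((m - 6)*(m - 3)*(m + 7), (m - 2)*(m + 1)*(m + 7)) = m + 7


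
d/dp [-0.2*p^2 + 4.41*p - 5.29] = 4.41 - 0.4*p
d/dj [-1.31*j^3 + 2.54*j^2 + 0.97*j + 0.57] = -3.93*j^2 + 5.08*j + 0.97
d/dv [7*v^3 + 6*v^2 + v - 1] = 21*v^2 + 12*v + 1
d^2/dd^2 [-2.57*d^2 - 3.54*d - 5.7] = -5.14000000000000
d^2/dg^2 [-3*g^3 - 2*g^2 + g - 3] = -18*g - 4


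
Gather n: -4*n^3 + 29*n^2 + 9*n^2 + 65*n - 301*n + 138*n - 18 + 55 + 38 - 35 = -4*n^3 + 38*n^2 - 98*n + 40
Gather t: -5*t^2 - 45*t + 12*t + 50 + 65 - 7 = -5*t^2 - 33*t + 108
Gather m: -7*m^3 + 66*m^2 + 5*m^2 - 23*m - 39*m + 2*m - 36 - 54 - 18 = -7*m^3 + 71*m^2 - 60*m - 108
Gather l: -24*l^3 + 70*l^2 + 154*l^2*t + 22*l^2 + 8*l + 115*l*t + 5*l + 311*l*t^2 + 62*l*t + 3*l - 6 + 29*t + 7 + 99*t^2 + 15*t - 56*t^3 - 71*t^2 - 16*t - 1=-24*l^3 + l^2*(154*t + 92) + l*(311*t^2 + 177*t + 16) - 56*t^3 + 28*t^2 + 28*t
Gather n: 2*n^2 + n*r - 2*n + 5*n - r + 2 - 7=2*n^2 + n*(r + 3) - r - 5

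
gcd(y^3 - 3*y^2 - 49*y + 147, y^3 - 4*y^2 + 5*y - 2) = 1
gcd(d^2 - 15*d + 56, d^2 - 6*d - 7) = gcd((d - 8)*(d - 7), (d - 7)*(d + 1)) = d - 7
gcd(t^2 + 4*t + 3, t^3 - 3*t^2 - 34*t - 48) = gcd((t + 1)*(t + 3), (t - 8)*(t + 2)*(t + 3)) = t + 3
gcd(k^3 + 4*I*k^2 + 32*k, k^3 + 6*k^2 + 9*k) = k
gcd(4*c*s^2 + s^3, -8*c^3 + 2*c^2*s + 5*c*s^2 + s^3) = 4*c + s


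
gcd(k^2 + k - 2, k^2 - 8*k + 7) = k - 1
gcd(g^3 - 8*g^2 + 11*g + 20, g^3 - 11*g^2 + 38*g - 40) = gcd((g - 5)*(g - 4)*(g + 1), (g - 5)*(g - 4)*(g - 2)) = g^2 - 9*g + 20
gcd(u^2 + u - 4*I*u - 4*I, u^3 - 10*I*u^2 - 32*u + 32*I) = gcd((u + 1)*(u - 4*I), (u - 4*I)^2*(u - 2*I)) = u - 4*I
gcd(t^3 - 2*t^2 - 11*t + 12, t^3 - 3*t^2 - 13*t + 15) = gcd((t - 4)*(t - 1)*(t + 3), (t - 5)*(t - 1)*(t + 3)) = t^2 + 2*t - 3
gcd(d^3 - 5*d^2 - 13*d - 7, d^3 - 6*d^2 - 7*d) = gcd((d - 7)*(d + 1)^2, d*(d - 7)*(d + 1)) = d^2 - 6*d - 7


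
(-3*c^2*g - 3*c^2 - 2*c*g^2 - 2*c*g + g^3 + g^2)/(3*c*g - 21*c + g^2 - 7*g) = (-3*c^2*g - 3*c^2 - 2*c*g^2 - 2*c*g + g^3 + g^2)/(3*c*g - 21*c + g^2 - 7*g)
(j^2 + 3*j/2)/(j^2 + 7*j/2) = (2*j + 3)/(2*j + 7)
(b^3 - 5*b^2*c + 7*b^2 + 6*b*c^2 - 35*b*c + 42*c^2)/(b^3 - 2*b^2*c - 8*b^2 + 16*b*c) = (b^2 - 3*b*c + 7*b - 21*c)/(b*(b - 8))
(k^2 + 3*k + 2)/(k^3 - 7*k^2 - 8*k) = (k + 2)/(k*(k - 8))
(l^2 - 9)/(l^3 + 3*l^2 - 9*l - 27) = 1/(l + 3)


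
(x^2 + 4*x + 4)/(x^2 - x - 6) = (x + 2)/(x - 3)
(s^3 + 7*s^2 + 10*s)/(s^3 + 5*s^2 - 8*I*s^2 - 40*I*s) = (s + 2)/(s - 8*I)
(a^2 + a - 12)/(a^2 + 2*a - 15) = (a + 4)/(a + 5)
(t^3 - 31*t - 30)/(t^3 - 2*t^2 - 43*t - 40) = (t - 6)/(t - 8)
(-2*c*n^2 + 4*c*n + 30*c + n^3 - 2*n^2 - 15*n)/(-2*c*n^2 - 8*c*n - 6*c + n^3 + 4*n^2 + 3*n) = (n - 5)/(n + 1)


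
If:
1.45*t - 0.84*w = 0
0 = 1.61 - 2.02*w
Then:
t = 0.46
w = 0.80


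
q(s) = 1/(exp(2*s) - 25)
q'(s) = -2*exp(2*s)/(exp(2*s) - 25)^2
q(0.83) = -0.05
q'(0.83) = -0.03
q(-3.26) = -0.04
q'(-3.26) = -0.00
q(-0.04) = -0.04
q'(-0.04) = -0.00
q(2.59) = 0.01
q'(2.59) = -0.02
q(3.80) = 0.00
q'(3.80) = -0.00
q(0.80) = -0.05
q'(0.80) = -0.02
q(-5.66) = -0.04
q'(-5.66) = -0.00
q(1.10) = -0.06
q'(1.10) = -0.07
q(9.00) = 0.00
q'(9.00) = 0.00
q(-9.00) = -0.04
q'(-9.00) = 0.00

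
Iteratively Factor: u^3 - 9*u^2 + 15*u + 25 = (u - 5)*(u^2 - 4*u - 5) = (u - 5)*(u + 1)*(u - 5)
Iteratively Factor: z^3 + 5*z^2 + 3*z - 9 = (z + 3)*(z^2 + 2*z - 3) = (z + 3)^2*(z - 1)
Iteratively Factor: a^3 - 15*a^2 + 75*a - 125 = (a - 5)*(a^2 - 10*a + 25) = (a - 5)^2*(a - 5)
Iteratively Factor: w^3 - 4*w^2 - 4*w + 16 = (w - 4)*(w^2 - 4) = (w - 4)*(w + 2)*(w - 2)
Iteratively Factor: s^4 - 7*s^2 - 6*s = (s + 2)*(s^3 - 2*s^2 - 3*s) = (s - 3)*(s + 2)*(s^2 + s) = (s - 3)*(s + 1)*(s + 2)*(s)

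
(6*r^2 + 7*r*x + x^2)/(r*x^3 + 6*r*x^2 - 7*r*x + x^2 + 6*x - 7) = (6*r^2 + 7*r*x + x^2)/(r*x^3 + 6*r*x^2 - 7*r*x + x^2 + 6*x - 7)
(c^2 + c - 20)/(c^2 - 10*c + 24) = (c + 5)/(c - 6)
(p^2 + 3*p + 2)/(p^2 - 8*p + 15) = (p^2 + 3*p + 2)/(p^2 - 8*p + 15)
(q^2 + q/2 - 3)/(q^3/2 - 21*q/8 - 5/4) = 4*(2*q - 3)/(4*q^2 - 8*q - 5)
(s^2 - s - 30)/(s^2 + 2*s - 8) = (s^2 - s - 30)/(s^2 + 2*s - 8)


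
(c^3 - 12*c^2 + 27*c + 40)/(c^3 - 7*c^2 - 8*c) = (c - 5)/c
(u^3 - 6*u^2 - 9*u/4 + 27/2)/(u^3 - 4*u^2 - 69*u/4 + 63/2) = (2*u + 3)/(2*u + 7)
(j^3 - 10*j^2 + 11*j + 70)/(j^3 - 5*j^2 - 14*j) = (j - 5)/j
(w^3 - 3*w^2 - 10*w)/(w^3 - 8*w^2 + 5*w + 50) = w/(w - 5)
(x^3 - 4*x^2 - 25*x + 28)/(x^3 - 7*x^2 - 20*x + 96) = (x^2 - 8*x + 7)/(x^2 - 11*x + 24)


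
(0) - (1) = -1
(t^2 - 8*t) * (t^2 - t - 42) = t^4 - 9*t^3 - 34*t^2 + 336*t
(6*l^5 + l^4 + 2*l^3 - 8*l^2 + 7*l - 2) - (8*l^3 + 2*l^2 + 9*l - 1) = 6*l^5 + l^4 - 6*l^3 - 10*l^2 - 2*l - 1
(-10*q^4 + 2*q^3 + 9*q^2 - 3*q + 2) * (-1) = 10*q^4 - 2*q^3 - 9*q^2 + 3*q - 2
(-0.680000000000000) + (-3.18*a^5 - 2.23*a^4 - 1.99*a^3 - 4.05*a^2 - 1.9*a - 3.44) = -3.18*a^5 - 2.23*a^4 - 1.99*a^3 - 4.05*a^2 - 1.9*a - 4.12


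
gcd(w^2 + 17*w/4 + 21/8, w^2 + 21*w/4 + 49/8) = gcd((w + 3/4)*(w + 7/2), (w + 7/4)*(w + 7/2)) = w + 7/2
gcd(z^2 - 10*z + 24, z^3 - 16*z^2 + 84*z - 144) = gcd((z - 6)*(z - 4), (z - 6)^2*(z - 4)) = z^2 - 10*z + 24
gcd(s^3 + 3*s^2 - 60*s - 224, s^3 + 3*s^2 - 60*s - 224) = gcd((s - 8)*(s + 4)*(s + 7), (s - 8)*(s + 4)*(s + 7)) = s^3 + 3*s^2 - 60*s - 224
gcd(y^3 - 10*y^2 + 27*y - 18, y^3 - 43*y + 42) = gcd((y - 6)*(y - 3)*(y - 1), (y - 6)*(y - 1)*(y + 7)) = y^2 - 7*y + 6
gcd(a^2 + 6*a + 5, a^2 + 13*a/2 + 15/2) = a + 5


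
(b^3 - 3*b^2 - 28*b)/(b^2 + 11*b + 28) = b*(b - 7)/(b + 7)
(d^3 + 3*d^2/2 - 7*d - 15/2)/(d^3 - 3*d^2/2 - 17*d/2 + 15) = (d + 1)/(d - 2)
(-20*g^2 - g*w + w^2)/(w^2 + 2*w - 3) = (-20*g^2 - g*w + w^2)/(w^2 + 2*w - 3)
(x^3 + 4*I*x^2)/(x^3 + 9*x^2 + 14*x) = x*(x + 4*I)/(x^2 + 9*x + 14)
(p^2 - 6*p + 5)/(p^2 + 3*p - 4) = (p - 5)/(p + 4)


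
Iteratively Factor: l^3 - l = (l)*(l^2 - 1) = l*(l + 1)*(l - 1)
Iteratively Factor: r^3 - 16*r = (r - 4)*(r^2 + 4*r) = r*(r - 4)*(r + 4)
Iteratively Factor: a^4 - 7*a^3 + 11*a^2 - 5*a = (a - 5)*(a^3 - 2*a^2 + a) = (a - 5)*(a - 1)*(a^2 - a) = (a - 5)*(a - 1)^2*(a)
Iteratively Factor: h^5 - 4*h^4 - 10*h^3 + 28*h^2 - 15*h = (h - 1)*(h^4 - 3*h^3 - 13*h^2 + 15*h) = h*(h - 1)*(h^3 - 3*h^2 - 13*h + 15) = h*(h - 1)*(h + 3)*(h^2 - 6*h + 5) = h*(h - 1)^2*(h + 3)*(h - 5)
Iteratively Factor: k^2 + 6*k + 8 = (k + 4)*(k + 2)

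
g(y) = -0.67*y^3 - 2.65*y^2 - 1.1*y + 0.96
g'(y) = -2.01*y^2 - 5.3*y - 1.1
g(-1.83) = -1.80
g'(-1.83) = 1.87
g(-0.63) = 0.77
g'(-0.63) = 1.44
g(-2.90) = -1.80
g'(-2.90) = -2.63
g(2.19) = -21.20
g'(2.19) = -22.35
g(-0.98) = 0.12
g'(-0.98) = 2.16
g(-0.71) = 0.64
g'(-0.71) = 1.65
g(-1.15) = -0.26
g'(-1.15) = 2.34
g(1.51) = -9.05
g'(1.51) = -13.69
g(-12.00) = 790.32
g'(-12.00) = -226.94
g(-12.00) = 790.32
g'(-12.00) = -226.94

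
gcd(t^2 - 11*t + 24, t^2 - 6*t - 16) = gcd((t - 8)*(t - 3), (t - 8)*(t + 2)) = t - 8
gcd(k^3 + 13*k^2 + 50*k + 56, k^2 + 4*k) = k + 4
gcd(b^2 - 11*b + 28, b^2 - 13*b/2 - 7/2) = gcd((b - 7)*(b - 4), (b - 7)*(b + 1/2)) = b - 7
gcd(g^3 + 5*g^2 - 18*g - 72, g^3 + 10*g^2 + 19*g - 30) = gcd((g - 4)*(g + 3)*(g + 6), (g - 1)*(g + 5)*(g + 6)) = g + 6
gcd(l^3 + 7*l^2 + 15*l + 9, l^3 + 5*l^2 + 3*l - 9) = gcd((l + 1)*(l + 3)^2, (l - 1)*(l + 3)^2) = l^2 + 6*l + 9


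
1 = 1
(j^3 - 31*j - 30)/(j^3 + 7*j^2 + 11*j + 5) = (j - 6)/(j + 1)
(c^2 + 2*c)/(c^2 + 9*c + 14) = c/(c + 7)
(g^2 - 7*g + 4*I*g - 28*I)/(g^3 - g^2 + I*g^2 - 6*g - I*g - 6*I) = (g^2 + g*(-7 + 4*I) - 28*I)/(g^3 + g^2*(-1 + I) - g*(6 + I) - 6*I)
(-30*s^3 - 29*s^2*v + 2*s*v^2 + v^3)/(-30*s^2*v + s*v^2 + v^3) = (s + v)/v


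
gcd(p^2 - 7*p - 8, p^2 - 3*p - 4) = p + 1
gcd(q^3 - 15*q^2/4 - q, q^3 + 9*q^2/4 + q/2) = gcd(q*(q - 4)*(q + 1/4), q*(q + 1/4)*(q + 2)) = q^2 + q/4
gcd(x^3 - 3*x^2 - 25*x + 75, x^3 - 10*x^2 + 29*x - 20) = x - 5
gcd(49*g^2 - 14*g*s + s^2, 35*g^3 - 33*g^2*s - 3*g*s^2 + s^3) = -7*g + s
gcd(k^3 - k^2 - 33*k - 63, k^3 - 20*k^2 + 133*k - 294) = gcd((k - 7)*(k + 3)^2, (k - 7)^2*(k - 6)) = k - 7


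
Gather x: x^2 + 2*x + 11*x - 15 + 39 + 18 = x^2 + 13*x + 42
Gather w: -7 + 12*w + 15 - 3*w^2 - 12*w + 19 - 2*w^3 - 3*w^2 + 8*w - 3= -2*w^3 - 6*w^2 + 8*w + 24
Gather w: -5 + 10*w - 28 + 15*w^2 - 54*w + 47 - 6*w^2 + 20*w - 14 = 9*w^2 - 24*w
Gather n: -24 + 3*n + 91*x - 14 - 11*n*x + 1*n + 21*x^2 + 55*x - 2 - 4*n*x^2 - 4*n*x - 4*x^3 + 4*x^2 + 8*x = n*(-4*x^2 - 15*x + 4) - 4*x^3 + 25*x^2 + 154*x - 40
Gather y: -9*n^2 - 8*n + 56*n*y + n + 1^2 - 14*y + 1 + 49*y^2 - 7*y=-9*n^2 - 7*n + 49*y^2 + y*(56*n - 21) + 2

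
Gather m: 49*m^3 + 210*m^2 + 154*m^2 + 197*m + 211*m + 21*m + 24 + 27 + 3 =49*m^3 + 364*m^2 + 429*m + 54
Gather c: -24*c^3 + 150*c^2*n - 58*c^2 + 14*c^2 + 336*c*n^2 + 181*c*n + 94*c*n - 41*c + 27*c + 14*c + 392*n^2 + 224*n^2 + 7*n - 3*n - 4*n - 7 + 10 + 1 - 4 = -24*c^3 + c^2*(150*n - 44) + c*(336*n^2 + 275*n) + 616*n^2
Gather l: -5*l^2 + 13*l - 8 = -5*l^2 + 13*l - 8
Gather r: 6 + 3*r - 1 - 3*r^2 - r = -3*r^2 + 2*r + 5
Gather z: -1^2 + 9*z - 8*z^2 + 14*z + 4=-8*z^2 + 23*z + 3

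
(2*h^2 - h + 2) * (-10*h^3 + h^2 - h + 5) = -20*h^5 + 12*h^4 - 23*h^3 + 13*h^2 - 7*h + 10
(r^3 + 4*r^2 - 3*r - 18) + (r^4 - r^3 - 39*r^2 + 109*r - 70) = r^4 - 35*r^2 + 106*r - 88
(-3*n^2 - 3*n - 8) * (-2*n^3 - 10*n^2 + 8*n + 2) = 6*n^5 + 36*n^4 + 22*n^3 + 50*n^2 - 70*n - 16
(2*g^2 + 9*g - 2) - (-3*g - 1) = 2*g^2 + 12*g - 1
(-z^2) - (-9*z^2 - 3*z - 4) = 8*z^2 + 3*z + 4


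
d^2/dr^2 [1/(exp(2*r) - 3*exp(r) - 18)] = ((3 - 4*exp(r))*(-exp(2*r) + 3*exp(r) + 18) - 2*(2*exp(r) - 3)^2*exp(r))*exp(r)/(-exp(2*r) + 3*exp(r) + 18)^3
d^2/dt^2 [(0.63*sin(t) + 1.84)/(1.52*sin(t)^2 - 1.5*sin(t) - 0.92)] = (-1.455552*sin(t)^5 - 18.440944*sin(t)^4 + 10.210752*sin(t)^3 + 11.943992*sin(t)^2 - 17.87928*sin(t) + 11.687312)/(3.511808*sin(t)^6 - 10.3968*sin(t)^5 + 3.883296*sin(t)^4 + 9.2106*sin(t)^3 - 2.350416*sin(t)^2 - 3.8088*sin(t) - 0.778688)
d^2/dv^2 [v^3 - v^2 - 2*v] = 6*v - 2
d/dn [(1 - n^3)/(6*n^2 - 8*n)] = (-3*n^4 + 8*n^3 - 6*n + 4)/(2*n^2*(9*n^2 - 24*n + 16))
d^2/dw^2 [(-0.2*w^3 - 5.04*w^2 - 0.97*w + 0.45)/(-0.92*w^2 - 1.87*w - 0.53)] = (-7.105427357601e-15*w^4 - 14.495896*w^3 - 15.840984*w^2 - 7.145832*w - 1.799632)/(0.778688*w^6 + 4.748304*w^5 + 10.99722*w^4 + 12.010075*w^3 + 6.335355*w^2 + 1.575849*w + 0.148877)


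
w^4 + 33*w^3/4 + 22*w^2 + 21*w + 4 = (w + 1/4)*(w + 2)^2*(w + 4)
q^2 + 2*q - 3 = (q - 1)*(q + 3)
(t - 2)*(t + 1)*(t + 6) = t^3 + 5*t^2 - 8*t - 12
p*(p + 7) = p^2 + 7*p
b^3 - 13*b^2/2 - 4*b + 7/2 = (b - 7)*(b - 1/2)*(b + 1)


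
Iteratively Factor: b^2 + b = (b)*(b + 1)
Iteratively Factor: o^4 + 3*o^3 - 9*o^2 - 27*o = (o + 3)*(o^3 - 9*o) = (o + 3)^2*(o^2 - 3*o) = (o - 3)*(o + 3)^2*(o)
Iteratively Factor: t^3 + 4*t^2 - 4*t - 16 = (t + 4)*(t^2 - 4) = (t - 2)*(t + 4)*(t + 2)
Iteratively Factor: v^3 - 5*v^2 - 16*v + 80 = (v - 5)*(v^2 - 16) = (v - 5)*(v - 4)*(v + 4)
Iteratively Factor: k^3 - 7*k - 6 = (k - 3)*(k^2 + 3*k + 2) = (k - 3)*(k + 1)*(k + 2)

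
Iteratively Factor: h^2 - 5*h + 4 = (h - 4)*(h - 1)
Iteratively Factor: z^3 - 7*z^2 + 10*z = (z - 5)*(z^2 - 2*z) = z*(z - 5)*(z - 2)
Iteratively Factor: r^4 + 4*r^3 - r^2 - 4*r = (r)*(r^3 + 4*r^2 - r - 4) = r*(r + 1)*(r^2 + 3*r - 4) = r*(r - 1)*(r + 1)*(r + 4)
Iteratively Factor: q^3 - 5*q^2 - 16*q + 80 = (q - 4)*(q^2 - q - 20) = (q - 4)*(q + 4)*(q - 5)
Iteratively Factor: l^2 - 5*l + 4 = (l - 4)*(l - 1)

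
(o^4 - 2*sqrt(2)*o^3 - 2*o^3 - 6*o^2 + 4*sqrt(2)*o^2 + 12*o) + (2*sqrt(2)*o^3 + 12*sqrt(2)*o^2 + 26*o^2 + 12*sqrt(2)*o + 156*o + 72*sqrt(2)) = o^4 - 2*o^3 + 20*o^2 + 16*sqrt(2)*o^2 + 12*sqrt(2)*o + 168*o + 72*sqrt(2)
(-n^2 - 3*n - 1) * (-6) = 6*n^2 + 18*n + 6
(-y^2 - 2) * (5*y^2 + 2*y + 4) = -5*y^4 - 2*y^3 - 14*y^2 - 4*y - 8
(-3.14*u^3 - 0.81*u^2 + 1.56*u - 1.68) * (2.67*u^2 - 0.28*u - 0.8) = -8.3838*u^5 - 1.2835*u^4 + 6.904*u^3 - 4.2744*u^2 - 0.7776*u + 1.344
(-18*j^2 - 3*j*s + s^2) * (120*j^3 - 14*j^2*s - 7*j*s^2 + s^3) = -2160*j^5 - 108*j^4*s + 288*j^3*s^2 - 11*j^2*s^3 - 10*j*s^4 + s^5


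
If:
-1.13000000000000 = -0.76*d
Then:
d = 1.49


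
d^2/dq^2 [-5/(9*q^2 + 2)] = 90*(2 - 27*q^2)/(9*q^2 + 2)^3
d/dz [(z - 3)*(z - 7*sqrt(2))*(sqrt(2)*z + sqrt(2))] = 3*sqrt(2)*z^2 - 28*z - 4*sqrt(2)*z - 3*sqrt(2) + 28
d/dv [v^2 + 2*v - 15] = 2*v + 2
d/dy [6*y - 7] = 6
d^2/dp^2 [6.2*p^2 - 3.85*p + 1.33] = 12.4000000000000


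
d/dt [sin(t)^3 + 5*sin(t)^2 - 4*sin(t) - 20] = (3*sin(t)^2 + 10*sin(t) - 4)*cos(t)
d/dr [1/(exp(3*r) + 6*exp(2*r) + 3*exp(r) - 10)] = 3*(-exp(2*r) - 4*exp(r) - 1)*exp(r)/(exp(3*r) + 6*exp(2*r) + 3*exp(r) - 10)^2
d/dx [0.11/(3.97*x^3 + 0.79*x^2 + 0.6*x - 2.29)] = (-1.3101*x^2 - 0.1738*x - 0.066)/(3.97*x^3 + 0.79*x^2 + 0.6*x - 2.29)^2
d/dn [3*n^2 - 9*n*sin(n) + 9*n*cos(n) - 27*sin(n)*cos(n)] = -9*sqrt(2)*n*sin(n + pi/4) + 6*n - 27*cos(2*n) + 9*sqrt(2)*cos(n + pi/4)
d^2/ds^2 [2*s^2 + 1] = 4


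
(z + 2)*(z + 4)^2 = z^3 + 10*z^2 + 32*z + 32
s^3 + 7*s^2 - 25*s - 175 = (s - 5)*(s + 5)*(s + 7)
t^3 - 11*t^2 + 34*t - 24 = (t - 6)*(t - 4)*(t - 1)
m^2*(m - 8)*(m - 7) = m^4 - 15*m^3 + 56*m^2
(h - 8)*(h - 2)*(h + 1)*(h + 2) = h^4 - 7*h^3 - 12*h^2 + 28*h + 32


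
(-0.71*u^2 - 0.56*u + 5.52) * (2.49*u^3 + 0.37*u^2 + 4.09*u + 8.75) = -1.7679*u^5 - 1.6571*u^4 + 10.6337*u^3 - 6.4605*u^2 + 17.6768*u + 48.3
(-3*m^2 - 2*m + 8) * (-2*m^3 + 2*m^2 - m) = 6*m^5 - 2*m^4 - 17*m^3 + 18*m^2 - 8*m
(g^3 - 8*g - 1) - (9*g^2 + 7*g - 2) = g^3 - 9*g^2 - 15*g + 1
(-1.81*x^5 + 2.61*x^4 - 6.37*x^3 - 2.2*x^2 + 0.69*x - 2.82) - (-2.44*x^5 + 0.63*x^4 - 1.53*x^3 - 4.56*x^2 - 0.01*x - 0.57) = 0.63*x^5 + 1.98*x^4 - 4.84*x^3 + 2.36*x^2 + 0.7*x - 2.25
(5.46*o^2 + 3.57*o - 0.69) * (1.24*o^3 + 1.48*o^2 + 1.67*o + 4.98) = 6.7704*o^5 + 12.5076*o^4 + 13.5462*o^3 + 32.1315*o^2 + 16.6263*o - 3.4362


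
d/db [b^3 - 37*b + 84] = 3*b^2 - 37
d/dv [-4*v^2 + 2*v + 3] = 2 - 8*v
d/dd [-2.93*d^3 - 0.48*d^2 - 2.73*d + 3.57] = -8.79*d^2 - 0.96*d - 2.73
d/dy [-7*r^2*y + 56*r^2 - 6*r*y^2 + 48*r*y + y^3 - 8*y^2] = -7*r^2 - 12*r*y + 48*r + 3*y^2 - 16*y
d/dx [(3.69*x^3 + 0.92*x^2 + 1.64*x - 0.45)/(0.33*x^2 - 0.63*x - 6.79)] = (1.2177*x^4 - 4.6494*x^3 - 76.2861*x^2 - 12.1966*x - 11.4191)/(0.1089*x^4 - 0.4158*x^3 - 4.0845*x^2 + 8.5554*x + 46.1041)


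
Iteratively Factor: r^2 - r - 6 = (r - 3)*(r + 2)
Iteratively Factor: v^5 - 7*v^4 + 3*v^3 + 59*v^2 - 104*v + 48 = (v - 4)*(v^4 - 3*v^3 - 9*v^2 + 23*v - 12) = (v - 4)*(v - 1)*(v^3 - 2*v^2 - 11*v + 12) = (v - 4)*(v - 1)^2*(v^2 - v - 12) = (v - 4)*(v - 1)^2*(v + 3)*(v - 4)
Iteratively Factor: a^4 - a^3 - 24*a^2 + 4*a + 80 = (a - 2)*(a^3 + a^2 - 22*a - 40) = (a - 2)*(a + 4)*(a^2 - 3*a - 10) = (a - 5)*(a - 2)*(a + 4)*(a + 2)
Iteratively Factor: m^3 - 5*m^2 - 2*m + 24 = (m - 4)*(m^2 - m - 6) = (m - 4)*(m - 3)*(m + 2)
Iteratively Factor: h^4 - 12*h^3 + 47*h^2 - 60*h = (h - 4)*(h^3 - 8*h^2 + 15*h) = h*(h - 4)*(h^2 - 8*h + 15) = h*(h - 4)*(h - 3)*(h - 5)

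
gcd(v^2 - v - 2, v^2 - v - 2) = v^2 - v - 2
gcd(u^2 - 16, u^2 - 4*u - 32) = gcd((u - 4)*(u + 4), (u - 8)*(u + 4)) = u + 4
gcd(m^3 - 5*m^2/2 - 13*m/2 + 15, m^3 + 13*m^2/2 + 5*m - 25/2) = m + 5/2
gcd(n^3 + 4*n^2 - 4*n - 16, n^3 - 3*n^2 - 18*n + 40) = n^2 + 2*n - 8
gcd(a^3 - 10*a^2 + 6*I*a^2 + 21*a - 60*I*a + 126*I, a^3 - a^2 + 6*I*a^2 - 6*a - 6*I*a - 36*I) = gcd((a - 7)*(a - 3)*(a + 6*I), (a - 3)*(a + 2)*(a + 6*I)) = a^2 + a*(-3 + 6*I) - 18*I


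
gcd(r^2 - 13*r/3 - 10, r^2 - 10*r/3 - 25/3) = r + 5/3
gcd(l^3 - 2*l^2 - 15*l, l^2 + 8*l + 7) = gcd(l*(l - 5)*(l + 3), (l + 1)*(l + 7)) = 1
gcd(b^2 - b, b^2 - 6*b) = b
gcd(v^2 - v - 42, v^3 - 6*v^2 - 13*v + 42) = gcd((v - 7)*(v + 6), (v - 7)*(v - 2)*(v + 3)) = v - 7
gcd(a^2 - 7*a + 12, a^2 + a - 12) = a - 3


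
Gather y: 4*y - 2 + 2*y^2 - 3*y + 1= 2*y^2 + y - 1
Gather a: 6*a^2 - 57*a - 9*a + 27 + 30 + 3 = 6*a^2 - 66*a + 60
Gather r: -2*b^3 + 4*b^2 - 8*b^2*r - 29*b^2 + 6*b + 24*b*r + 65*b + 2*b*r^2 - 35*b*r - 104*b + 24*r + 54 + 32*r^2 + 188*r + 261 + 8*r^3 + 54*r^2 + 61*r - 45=-2*b^3 - 25*b^2 - 33*b + 8*r^3 + r^2*(2*b + 86) + r*(-8*b^2 - 11*b + 273) + 270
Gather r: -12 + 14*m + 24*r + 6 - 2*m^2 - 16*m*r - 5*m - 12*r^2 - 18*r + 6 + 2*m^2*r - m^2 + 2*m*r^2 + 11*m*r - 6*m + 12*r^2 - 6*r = -3*m^2 + 2*m*r^2 + 3*m + r*(2*m^2 - 5*m)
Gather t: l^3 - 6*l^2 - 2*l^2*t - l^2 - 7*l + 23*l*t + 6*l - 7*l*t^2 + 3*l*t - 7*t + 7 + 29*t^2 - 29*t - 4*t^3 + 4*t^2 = l^3 - 7*l^2 - l - 4*t^3 + t^2*(33 - 7*l) + t*(-2*l^2 + 26*l - 36) + 7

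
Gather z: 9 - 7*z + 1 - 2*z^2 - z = -2*z^2 - 8*z + 10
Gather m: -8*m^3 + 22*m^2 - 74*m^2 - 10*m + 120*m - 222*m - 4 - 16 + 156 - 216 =-8*m^3 - 52*m^2 - 112*m - 80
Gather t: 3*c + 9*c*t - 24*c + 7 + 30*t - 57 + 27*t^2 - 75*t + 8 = -21*c + 27*t^2 + t*(9*c - 45) - 42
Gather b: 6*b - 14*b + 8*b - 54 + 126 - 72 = 0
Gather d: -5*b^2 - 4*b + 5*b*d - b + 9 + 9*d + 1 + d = -5*b^2 - 5*b + d*(5*b + 10) + 10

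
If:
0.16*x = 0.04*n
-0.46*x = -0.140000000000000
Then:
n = 1.22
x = 0.30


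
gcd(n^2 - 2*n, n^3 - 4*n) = n^2 - 2*n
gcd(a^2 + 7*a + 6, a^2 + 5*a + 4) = a + 1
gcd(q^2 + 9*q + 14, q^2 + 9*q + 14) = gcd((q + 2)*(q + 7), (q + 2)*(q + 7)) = q^2 + 9*q + 14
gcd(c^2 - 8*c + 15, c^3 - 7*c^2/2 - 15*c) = 1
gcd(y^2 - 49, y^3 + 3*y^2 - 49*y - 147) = y^2 - 49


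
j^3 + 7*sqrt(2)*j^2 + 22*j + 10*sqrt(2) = (j + sqrt(2))^2*(j + 5*sqrt(2))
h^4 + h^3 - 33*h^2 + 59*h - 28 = (h - 4)*(h - 1)^2*(h + 7)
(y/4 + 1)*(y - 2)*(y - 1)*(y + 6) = y^4/4 + 7*y^3/4 - y^2 - 13*y + 12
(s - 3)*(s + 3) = s^2 - 9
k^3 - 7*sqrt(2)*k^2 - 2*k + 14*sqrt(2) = (k - 7*sqrt(2))*(k - sqrt(2))*(k + sqrt(2))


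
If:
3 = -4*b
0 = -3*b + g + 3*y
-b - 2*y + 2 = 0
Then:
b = -3/4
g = -51/8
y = 11/8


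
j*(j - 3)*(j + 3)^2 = j^4 + 3*j^3 - 9*j^2 - 27*j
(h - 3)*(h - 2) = h^2 - 5*h + 6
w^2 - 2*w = w*(w - 2)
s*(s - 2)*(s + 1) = s^3 - s^2 - 2*s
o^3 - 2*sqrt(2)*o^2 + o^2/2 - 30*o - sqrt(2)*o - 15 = (o + 1/2)*(o - 5*sqrt(2))*(o + 3*sqrt(2))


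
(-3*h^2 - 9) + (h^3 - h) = h^3 - 3*h^2 - h - 9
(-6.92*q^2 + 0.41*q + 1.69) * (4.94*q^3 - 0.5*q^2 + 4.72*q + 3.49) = -34.1848*q^5 + 5.4854*q^4 - 24.5188*q^3 - 23.0606*q^2 + 9.4077*q + 5.8981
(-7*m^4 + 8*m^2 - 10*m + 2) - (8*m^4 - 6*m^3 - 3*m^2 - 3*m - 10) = -15*m^4 + 6*m^3 + 11*m^2 - 7*m + 12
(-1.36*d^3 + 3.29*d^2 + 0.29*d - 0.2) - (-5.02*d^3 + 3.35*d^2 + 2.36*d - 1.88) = 3.66*d^3 - 0.0600000000000001*d^2 - 2.07*d + 1.68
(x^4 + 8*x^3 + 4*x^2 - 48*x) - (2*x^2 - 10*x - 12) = x^4 + 8*x^3 + 2*x^2 - 38*x + 12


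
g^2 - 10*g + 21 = (g - 7)*(g - 3)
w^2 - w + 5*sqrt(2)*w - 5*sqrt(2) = (w - 1)*(w + 5*sqrt(2))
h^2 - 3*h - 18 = (h - 6)*(h + 3)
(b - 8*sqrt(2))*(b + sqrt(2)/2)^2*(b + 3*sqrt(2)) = b^4 - 4*sqrt(2)*b^3 - 115*b^2/2 - 101*sqrt(2)*b/2 - 24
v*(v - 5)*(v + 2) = v^3 - 3*v^2 - 10*v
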